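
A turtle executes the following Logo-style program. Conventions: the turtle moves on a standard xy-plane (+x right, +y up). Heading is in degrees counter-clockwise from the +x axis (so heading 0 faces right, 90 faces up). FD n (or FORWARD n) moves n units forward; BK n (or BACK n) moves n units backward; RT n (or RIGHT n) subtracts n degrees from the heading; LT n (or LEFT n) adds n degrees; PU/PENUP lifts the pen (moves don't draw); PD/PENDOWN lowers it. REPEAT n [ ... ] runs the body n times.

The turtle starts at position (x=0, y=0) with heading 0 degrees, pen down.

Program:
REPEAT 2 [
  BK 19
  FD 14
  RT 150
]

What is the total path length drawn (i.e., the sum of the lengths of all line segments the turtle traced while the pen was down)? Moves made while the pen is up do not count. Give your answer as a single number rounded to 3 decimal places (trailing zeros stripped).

Answer: 66

Derivation:
Executing turtle program step by step:
Start: pos=(0,0), heading=0, pen down
REPEAT 2 [
  -- iteration 1/2 --
  BK 19: (0,0) -> (-19,0) [heading=0, draw]
  FD 14: (-19,0) -> (-5,0) [heading=0, draw]
  RT 150: heading 0 -> 210
  -- iteration 2/2 --
  BK 19: (-5,0) -> (11.454,9.5) [heading=210, draw]
  FD 14: (11.454,9.5) -> (-0.67,2.5) [heading=210, draw]
  RT 150: heading 210 -> 60
]
Final: pos=(-0.67,2.5), heading=60, 4 segment(s) drawn

Segment lengths:
  seg 1: (0,0) -> (-19,0), length = 19
  seg 2: (-19,0) -> (-5,0), length = 14
  seg 3: (-5,0) -> (11.454,9.5), length = 19
  seg 4: (11.454,9.5) -> (-0.67,2.5), length = 14
Total = 66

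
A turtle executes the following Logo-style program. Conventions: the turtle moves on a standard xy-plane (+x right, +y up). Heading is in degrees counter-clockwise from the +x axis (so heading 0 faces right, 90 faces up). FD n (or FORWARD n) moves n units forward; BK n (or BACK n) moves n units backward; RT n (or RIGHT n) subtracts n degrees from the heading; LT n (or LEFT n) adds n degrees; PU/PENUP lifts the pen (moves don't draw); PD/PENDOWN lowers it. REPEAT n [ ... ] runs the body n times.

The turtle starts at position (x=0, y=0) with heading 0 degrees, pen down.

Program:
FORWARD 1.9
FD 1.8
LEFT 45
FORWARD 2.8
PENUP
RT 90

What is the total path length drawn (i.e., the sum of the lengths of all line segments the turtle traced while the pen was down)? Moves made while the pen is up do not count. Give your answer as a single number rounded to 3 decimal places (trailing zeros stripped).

Executing turtle program step by step:
Start: pos=(0,0), heading=0, pen down
FD 1.9: (0,0) -> (1.9,0) [heading=0, draw]
FD 1.8: (1.9,0) -> (3.7,0) [heading=0, draw]
LT 45: heading 0 -> 45
FD 2.8: (3.7,0) -> (5.68,1.98) [heading=45, draw]
PU: pen up
RT 90: heading 45 -> 315
Final: pos=(5.68,1.98), heading=315, 3 segment(s) drawn

Segment lengths:
  seg 1: (0,0) -> (1.9,0), length = 1.9
  seg 2: (1.9,0) -> (3.7,0), length = 1.8
  seg 3: (3.7,0) -> (5.68,1.98), length = 2.8
Total = 6.5

Answer: 6.5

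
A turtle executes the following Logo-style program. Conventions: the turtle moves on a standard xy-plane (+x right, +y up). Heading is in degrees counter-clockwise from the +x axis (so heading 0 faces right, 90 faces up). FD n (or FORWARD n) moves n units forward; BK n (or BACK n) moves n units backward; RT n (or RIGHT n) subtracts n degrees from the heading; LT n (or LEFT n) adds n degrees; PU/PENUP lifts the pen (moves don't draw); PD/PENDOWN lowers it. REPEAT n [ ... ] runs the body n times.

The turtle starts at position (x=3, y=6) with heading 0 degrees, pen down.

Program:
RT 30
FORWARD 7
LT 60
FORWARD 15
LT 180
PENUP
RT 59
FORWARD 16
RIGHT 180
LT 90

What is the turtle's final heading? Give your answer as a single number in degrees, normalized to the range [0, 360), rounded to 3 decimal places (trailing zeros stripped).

Answer: 61

Derivation:
Executing turtle program step by step:
Start: pos=(3,6), heading=0, pen down
RT 30: heading 0 -> 330
FD 7: (3,6) -> (9.062,2.5) [heading=330, draw]
LT 60: heading 330 -> 30
FD 15: (9.062,2.5) -> (22.053,10) [heading=30, draw]
LT 180: heading 30 -> 210
PU: pen up
RT 59: heading 210 -> 151
FD 16: (22.053,10) -> (8.059,17.757) [heading=151, move]
RT 180: heading 151 -> 331
LT 90: heading 331 -> 61
Final: pos=(8.059,17.757), heading=61, 2 segment(s) drawn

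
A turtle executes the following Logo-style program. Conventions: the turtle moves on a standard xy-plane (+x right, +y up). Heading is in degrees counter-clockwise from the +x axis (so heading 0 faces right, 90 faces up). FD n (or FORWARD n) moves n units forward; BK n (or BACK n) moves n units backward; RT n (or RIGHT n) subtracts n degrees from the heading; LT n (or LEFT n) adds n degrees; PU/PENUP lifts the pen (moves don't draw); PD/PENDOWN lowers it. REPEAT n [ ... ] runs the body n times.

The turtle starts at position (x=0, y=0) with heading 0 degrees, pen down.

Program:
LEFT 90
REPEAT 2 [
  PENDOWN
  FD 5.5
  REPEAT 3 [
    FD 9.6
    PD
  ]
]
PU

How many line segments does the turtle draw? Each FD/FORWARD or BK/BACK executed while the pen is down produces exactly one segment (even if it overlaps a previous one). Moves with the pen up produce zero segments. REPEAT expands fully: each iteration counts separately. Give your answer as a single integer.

Answer: 8

Derivation:
Executing turtle program step by step:
Start: pos=(0,0), heading=0, pen down
LT 90: heading 0 -> 90
REPEAT 2 [
  -- iteration 1/2 --
  PD: pen down
  FD 5.5: (0,0) -> (0,5.5) [heading=90, draw]
  REPEAT 3 [
    -- iteration 1/3 --
    FD 9.6: (0,5.5) -> (0,15.1) [heading=90, draw]
    PD: pen down
    -- iteration 2/3 --
    FD 9.6: (0,15.1) -> (0,24.7) [heading=90, draw]
    PD: pen down
    -- iteration 3/3 --
    FD 9.6: (0,24.7) -> (0,34.3) [heading=90, draw]
    PD: pen down
  ]
  -- iteration 2/2 --
  PD: pen down
  FD 5.5: (0,34.3) -> (0,39.8) [heading=90, draw]
  REPEAT 3 [
    -- iteration 1/3 --
    FD 9.6: (0,39.8) -> (0,49.4) [heading=90, draw]
    PD: pen down
    -- iteration 2/3 --
    FD 9.6: (0,49.4) -> (0,59) [heading=90, draw]
    PD: pen down
    -- iteration 3/3 --
    FD 9.6: (0,59) -> (0,68.6) [heading=90, draw]
    PD: pen down
  ]
]
PU: pen up
Final: pos=(0,68.6), heading=90, 8 segment(s) drawn
Segments drawn: 8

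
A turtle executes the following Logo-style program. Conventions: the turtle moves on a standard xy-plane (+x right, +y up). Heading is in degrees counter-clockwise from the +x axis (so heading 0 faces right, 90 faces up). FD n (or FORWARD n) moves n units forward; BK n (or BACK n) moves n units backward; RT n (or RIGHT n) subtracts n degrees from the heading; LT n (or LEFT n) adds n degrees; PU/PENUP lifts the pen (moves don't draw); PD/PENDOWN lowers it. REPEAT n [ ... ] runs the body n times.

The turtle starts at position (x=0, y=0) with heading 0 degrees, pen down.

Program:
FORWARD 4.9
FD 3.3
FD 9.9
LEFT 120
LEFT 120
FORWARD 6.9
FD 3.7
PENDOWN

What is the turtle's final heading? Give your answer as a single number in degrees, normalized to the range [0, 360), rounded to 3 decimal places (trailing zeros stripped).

Answer: 240

Derivation:
Executing turtle program step by step:
Start: pos=(0,0), heading=0, pen down
FD 4.9: (0,0) -> (4.9,0) [heading=0, draw]
FD 3.3: (4.9,0) -> (8.2,0) [heading=0, draw]
FD 9.9: (8.2,0) -> (18.1,0) [heading=0, draw]
LT 120: heading 0 -> 120
LT 120: heading 120 -> 240
FD 6.9: (18.1,0) -> (14.65,-5.976) [heading=240, draw]
FD 3.7: (14.65,-5.976) -> (12.8,-9.18) [heading=240, draw]
PD: pen down
Final: pos=(12.8,-9.18), heading=240, 5 segment(s) drawn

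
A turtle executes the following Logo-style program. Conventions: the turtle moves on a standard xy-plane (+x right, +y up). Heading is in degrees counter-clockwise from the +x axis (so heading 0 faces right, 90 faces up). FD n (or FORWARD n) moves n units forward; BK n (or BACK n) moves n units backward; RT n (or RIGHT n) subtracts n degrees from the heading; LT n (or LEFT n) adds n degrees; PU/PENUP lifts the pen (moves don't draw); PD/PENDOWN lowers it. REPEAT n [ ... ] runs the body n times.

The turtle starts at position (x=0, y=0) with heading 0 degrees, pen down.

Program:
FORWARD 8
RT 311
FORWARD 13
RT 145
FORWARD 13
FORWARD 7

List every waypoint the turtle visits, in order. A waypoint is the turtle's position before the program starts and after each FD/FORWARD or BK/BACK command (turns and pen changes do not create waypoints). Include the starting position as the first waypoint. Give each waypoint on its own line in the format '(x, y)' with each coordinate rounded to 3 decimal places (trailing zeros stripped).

Executing turtle program step by step:
Start: pos=(0,0), heading=0, pen down
FD 8: (0,0) -> (8,0) [heading=0, draw]
RT 311: heading 0 -> 49
FD 13: (8,0) -> (16.529,9.811) [heading=49, draw]
RT 145: heading 49 -> 264
FD 13: (16.529,9.811) -> (15.17,-3.118) [heading=264, draw]
FD 7: (15.17,-3.118) -> (14.438,-10.079) [heading=264, draw]
Final: pos=(14.438,-10.079), heading=264, 4 segment(s) drawn
Waypoints (5 total):
(0, 0)
(8, 0)
(16.529, 9.811)
(15.17, -3.118)
(14.438, -10.079)

Answer: (0, 0)
(8, 0)
(16.529, 9.811)
(15.17, -3.118)
(14.438, -10.079)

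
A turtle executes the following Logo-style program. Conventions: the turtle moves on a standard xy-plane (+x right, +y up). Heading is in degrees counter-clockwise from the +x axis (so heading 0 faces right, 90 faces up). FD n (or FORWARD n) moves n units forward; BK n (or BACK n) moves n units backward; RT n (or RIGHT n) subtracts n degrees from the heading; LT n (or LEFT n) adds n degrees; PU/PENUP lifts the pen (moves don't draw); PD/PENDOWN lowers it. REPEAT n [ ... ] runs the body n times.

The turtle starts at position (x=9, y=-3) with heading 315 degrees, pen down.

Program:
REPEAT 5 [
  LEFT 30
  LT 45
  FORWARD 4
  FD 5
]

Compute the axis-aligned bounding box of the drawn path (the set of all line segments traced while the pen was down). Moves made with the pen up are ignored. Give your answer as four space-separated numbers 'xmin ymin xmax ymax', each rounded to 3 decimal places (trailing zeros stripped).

Answer: 3.135 -3 16.794 10.193

Derivation:
Executing turtle program step by step:
Start: pos=(9,-3), heading=315, pen down
REPEAT 5 [
  -- iteration 1/5 --
  LT 30: heading 315 -> 345
  LT 45: heading 345 -> 30
  FD 4: (9,-3) -> (12.464,-1) [heading=30, draw]
  FD 5: (12.464,-1) -> (16.794,1.5) [heading=30, draw]
  -- iteration 2/5 --
  LT 30: heading 30 -> 60
  LT 45: heading 60 -> 105
  FD 4: (16.794,1.5) -> (15.759,5.364) [heading=105, draw]
  FD 5: (15.759,5.364) -> (14.465,10.193) [heading=105, draw]
  -- iteration 3/5 --
  LT 30: heading 105 -> 135
  LT 45: heading 135 -> 180
  FD 4: (14.465,10.193) -> (10.465,10.193) [heading=180, draw]
  FD 5: (10.465,10.193) -> (5.465,10.193) [heading=180, draw]
  -- iteration 4/5 --
  LT 30: heading 180 -> 210
  LT 45: heading 210 -> 255
  FD 4: (5.465,10.193) -> (4.43,6.33) [heading=255, draw]
  FD 5: (4.43,6.33) -> (3.135,1.5) [heading=255, draw]
  -- iteration 5/5 --
  LT 30: heading 255 -> 285
  LT 45: heading 285 -> 330
  FD 4: (3.135,1.5) -> (6.6,-0.5) [heading=330, draw]
  FD 5: (6.6,-0.5) -> (10.93,-3) [heading=330, draw]
]
Final: pos=(10.93,-3), heading=330, 10 segment(s) drawn

Segment endpoints: x in {3.135, 4.43, 5.465, 6.6, 9, 10.465, 10.93, 12.464, 14.465, 15.759, 16.794}, y in {-3, -3, -1, -0.5, 1.5, 1.5, 5.364, 6.33, 10.193, 10.193, 10.193}
xmin=3.135, ymin=-3, xmax=16.794, ymax=10.193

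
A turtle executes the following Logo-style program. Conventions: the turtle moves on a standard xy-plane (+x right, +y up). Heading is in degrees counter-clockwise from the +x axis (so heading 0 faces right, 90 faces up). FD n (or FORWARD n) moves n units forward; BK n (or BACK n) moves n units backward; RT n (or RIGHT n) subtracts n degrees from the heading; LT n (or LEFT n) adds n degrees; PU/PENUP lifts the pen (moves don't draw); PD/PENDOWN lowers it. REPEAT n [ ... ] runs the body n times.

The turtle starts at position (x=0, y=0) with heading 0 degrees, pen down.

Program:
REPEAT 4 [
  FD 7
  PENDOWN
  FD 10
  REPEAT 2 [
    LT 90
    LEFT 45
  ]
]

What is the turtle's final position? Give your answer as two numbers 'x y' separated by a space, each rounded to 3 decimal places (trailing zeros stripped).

Answer: 0 0

Derivation:
Executing turtle program step by step:
Start: pos=(0,0), heading=0, pen down
REPEAT 4 [
  -- iteration 1/4 --
  FD 7: (0,0) -> (7,0) [heading=0, draw]
  PD: pen down
  FD 10: (7,0) -> (17,0) [heading=0, draw]
  REPEAT 2 [
    -- iteration 1/2 --
    LT 90: heading 0 -> 90
    LT 45: heading 90 -> 135
    -- iteration 2/2 --
    LT 90: heading 135 -> 225
    LT 45: heading 225 -> 270
  ]
  -- iteration 2/4 --
  FD 7: (17,0) -> (17,-7) [heading=270, draw]
  PD: pen down
  FD 10: (17,-7) -> (17,-17) [heading=270, draw]
  REPEAT 2 [
    -- iteration 1/2 --
    LT 90: heading 270 -> 0
    LT 45: heading 0 -> 45
    -- iteration 2/2 --
    LT 90: heading 45 -> 135
    LT 45: heading 135 -> 180
  ]
  -- iteration 3/4 --
  FD 7: (17,-17) -> (10,-17) [heading=180, draw]
  PD: pen down
  FD 10: (10,-17) -> (0,-17) [heading=180, draw]
  REPEAT 2 [
    -- iteration 1/2 --
    LT 90: heading 180 -> 270
    LT 45: heading 270 -> 315
    -- iteration 2/2 --
    LT 90: heading 315 -> 45
    LT 45: heading 45 -> 90
  ]
  -- iteration 4/4 --
  FD 7: (0,-17) -> (0,-10) [heading=90, draw]
  PD: pen down
  FD 10: (0,-10) -> (0,0) [heading=90, draw]
  REPEAT 2 [
    -- iteration 1/2 --
    LT 90: heading 90 -> 180
    LT 45: heading 180 -> 225
    -- iteration 2/2 --
    LT 90: heading 225 -> 315
    LT 45: heading 315 -> 0
  ]
]
Final: pos=(0,0), heading=0, 8 segment(s) drawn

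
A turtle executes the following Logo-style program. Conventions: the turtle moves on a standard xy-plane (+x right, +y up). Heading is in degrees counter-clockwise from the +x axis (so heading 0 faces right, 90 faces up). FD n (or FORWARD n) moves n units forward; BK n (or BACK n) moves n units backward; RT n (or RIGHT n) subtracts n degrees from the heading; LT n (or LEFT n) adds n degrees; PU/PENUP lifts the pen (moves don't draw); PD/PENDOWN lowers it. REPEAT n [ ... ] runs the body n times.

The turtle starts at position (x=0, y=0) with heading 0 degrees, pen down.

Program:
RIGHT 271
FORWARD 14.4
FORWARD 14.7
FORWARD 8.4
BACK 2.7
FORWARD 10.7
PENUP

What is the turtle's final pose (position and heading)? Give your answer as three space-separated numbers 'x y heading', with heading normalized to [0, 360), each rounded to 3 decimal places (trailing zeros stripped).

Answer: 0.794 45.493 89

Derivation:
Executing turtle program step by step:
Start: pos=(0,0), heading=0, pen down
RT 271: heading 0 -> 89
FD 14.4: (0,0) -> (0.251,14.398) [heading=89, draw]
FD 14.7: (0.251,14.398) -> (0.508,29.096) [heading=89, draw]
FD 8.4: (0.508,29.096) -> (0.654,37.494) [heading=89, draw]
BK 2.7: (0.654,37.494) -> (0.607,34.795) [heading=89, draw]
FD 10.7: (0.607,34.795) -> (0.794,45.493) [heading=89, draw]
PU: pen up
Final: pos=(0.794,45.493), heading=89, 5 segment(s) drawn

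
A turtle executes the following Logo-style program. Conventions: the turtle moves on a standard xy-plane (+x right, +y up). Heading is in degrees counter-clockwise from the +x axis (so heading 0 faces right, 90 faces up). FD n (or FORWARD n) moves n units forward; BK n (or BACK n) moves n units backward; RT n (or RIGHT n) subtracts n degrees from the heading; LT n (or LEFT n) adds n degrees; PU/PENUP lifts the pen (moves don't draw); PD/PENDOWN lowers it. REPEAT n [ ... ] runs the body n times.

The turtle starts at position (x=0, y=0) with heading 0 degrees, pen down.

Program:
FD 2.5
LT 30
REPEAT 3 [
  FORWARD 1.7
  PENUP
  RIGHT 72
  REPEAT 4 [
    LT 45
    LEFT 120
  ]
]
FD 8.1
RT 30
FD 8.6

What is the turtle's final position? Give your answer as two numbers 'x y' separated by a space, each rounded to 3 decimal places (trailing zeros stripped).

Answer: 17.633 -5.339

Derivation:
Executing turtle program step by step:
Start: pos=(0,0), heading=0, pen down
FD 2.5: (0,0) -> (2.5,0) [heading=0, draw]
LT 30: heading 0 -> 30
REPEAT 3 [
  -- iteration 1/3 --
  FD 1.7: (2.5,0) -> (3.972,0.85) [heading=30, draw]
  PU: pen up
  RT 72: heading 30 -> 318
  REPEAT 4 [
    -- iteration 1/4 --
    LT 45: heading 318 -> 3
    LT 120: heading 3 -> 123
    -- iteration 2/4 --
    LT 45: heading 123 -> 168
    LT 120: heading 168 -> 288
    -- iteration 3/4 --
    LT 45: heading 288 -> 333
    LT 120: heading 333 -> 93
    -- iteration 4/4 --
    LT 45: heading 93 -> 138
    LT 120: heading 138 -> 258
  ]
  -- iteration 2/3 --
  FD 1.7: (3.972,0.85) -> (3.619,-0.813) [heading=258, move]
  PU: pen up
  RT 72: heading 258 -> 186
  REPEAT 4 [
    -- iteration 1/4 --
    LT 45: heading 186 -> 231
    LT 120: heading 231 -> 351
    -- iteration 2/4 --
    LT 45: heading 351 -> 36
    LT 120: heading 36 -> 156
    -- iteration 3/4 --
    LT 45: heading 156 -> 201
    LT 120: heading 201 -> 321
    -- iteration 4/4 --
    LT 45: heading 321 -> 6
    LT 120: heading 6 -> 126
  ]
  -- iteration 3/3 --
  FD 1.7: (3.619,-0.813) -> (2.62,0.562) [heading=126, move]
  PU: pen up
  RT 72: heading 126 -> 54
  REPEAT 4 [
    -- iteration 1/4 --
    LT 45: heading 54 -> 99
    LT 120: heading 99 -> 219
    -- iteration 2/4 --
    LT 45: heading 219 -> 264
    LT 120: heading 264 -> 24
    -- iteration 3/4 --
    LT 45: heading 24 -> 69
    LT 120: heading 69 -> 189
    -- iteration 4/4 --
    LT 45: heading 189 -> 234
    LT 120: heading 234 -> 354
  ]
]
FD 8.1: (2.62,0.562) -> (10.675,-0.284) [heading=354, move]
RT 30: heading 354 -> 324
FD 8.6: (10.675,-0.284) -> (17.633,-5.339) [heading=324, move]
Final: pos=(17.633,-5.339), heading=324, 2 segment(s) drawn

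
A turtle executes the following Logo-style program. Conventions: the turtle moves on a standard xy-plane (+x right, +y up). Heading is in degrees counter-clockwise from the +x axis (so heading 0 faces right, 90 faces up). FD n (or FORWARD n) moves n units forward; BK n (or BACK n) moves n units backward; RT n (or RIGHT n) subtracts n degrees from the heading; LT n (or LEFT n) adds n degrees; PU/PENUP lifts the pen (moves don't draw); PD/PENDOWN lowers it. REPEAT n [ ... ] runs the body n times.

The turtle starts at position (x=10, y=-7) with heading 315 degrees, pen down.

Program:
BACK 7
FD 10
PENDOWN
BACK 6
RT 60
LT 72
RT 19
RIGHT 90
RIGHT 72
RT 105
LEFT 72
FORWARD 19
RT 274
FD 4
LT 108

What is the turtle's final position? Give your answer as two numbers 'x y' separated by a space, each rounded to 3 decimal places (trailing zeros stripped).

Answer: -3.327 11.309

Derivation:
Executing turtle program step by step:
Start: pos=(10,-7), heading=315, pen down
BK 7: (10,-7) -> (5.05,-2.05) [heading=315, draw]
FD 10: (5.05,-2.05) -> (12.121,-9.121) [heading=315, draw]
PD: pen down
BK 6: (12.121,-9.121) -> (7.879,-4.879) [heading=315, draw]
RT 60: heading 315 -> 255
LT 72: heading 255 -> 327
RT 19: heading 327 -> 308
RT 90: heading 308 -> 218
RT 72: heading 218 -> 146
RT 105: heading 146 -> 41
LT 72: heading 41 -> 113
FD 19: (7.879,-4.879) -> (0.455,12.611) [heading=113, draw]
RT 274: heading 113 -> 199
FD 4: (0.455,12.611) -> (-3.327,11.309) [heading=199, draw]
LT 108: heading 199 -> 307
Final: pos=(-3.327,11.309), heading=307, 5 segment(s) drawn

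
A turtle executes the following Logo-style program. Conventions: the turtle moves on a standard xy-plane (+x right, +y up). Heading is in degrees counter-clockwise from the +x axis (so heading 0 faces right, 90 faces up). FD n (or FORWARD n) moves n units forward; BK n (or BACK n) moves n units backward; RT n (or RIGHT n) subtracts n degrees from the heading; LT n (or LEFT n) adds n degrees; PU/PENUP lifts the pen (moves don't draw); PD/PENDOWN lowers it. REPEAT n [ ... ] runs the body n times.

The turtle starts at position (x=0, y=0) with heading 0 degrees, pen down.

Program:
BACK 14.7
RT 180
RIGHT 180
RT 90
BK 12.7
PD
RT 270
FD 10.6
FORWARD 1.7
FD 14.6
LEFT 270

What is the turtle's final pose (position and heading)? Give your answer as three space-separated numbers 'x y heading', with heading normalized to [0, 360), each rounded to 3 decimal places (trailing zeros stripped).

Answer: 12.2 12.7 270

Derivation:
Executing turtle program step by step:
Start: pos=(0,0), heading=0, pen down
BK 14.7: (0,0) -> (-14.7,0) [heading=0, draw]
RT 180: heading 0 -> 180
RT 180: heading 180 -> 0
RT 90: heading 0 -> 270
BK 12.7: (-14.7,0) -> (-14.7,12.7) [heading=270, draw]
PD: pen down
RT 270: heading 270 -> 0
FD 10.6: (-14.7,12.7) -> (-4.1,12.7) [heading=0, draw]
FD 1.7: (-4.1,12.7) -> (-2.4,12.7) [heading=0, draw]
FD 14.6: (-2.4,12.7) -> (12.2,12.7) [heading=0, draw]
LT 270: heading 0 -> 270
Final: pos=(12.2,12.7), heading=270, 5 segment(s) drawn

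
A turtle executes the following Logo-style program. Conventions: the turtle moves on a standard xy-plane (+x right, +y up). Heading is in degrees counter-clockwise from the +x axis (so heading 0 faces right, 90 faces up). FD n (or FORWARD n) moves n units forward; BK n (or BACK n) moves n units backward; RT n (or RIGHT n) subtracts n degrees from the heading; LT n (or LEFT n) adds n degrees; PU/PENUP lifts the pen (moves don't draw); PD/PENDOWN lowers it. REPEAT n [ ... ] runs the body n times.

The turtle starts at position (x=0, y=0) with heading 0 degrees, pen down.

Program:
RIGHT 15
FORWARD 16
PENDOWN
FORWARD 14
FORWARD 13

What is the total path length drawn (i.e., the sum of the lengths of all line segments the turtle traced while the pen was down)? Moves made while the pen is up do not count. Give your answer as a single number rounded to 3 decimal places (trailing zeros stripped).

Answer: 43

Derivation:
Executing turtle program step by step:
Start: pos=(0,0), heading=0, pen down
RT 15: heading 0 -> 345
FD 16: (0,0) -> (15.455,-4.141) [heading=345, draw]
PD: pen down
FD 14: (15.455,-4.141) -> (28.978,-7.765) [heading=345, draw]
FD 13: (28.978,-7.765) -> (41.535,-11.129) [heading=345, draw]
Final: pos=(41.535,-11.129), heading=345, 3 segment(s) drawn

Segment lengths:
  seg 1: (0,0) -> (15.455,-4.141), length = 16
  seg 2: (15.455,-4.141) -> (28.978,-7.765), length = 14
  seg 3: (28.978,-7.765) -> (41.535,-11.129), length = 13
Total = 43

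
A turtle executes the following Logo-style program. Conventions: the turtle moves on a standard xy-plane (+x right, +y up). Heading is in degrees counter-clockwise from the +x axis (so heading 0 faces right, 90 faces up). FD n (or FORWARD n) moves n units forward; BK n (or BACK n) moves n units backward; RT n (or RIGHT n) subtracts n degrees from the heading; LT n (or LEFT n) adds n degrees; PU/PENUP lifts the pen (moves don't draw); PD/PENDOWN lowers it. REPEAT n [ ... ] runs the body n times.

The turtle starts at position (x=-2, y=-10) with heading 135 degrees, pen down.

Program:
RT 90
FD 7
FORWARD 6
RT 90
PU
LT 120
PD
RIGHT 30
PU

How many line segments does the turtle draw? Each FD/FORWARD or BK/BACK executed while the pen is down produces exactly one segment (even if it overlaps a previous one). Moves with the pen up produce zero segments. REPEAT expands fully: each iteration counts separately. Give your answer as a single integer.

Answer: 2

Derivation:
Executing turtle program step by step:
Start: pos=(-2,-10), heading=135, pen down
RT 90: heading 135 -> 45
FD 7: (-2,-10) -> (2.95,-5.05) [heading=45, draw]
FD 6: (2.95,-5.05) -> (7.192,-0.808) [heading=45, draw]
RT 90: heading 45 -> 315
PU: pen up
LT 120: heading 315 -> 75
PD: pen down
RT 30: heading 75 -> 45
PU: pen up
Final: pos=(7.192,-0.808), heading=45, 2 segment(s) drawn
Segments drawn: 2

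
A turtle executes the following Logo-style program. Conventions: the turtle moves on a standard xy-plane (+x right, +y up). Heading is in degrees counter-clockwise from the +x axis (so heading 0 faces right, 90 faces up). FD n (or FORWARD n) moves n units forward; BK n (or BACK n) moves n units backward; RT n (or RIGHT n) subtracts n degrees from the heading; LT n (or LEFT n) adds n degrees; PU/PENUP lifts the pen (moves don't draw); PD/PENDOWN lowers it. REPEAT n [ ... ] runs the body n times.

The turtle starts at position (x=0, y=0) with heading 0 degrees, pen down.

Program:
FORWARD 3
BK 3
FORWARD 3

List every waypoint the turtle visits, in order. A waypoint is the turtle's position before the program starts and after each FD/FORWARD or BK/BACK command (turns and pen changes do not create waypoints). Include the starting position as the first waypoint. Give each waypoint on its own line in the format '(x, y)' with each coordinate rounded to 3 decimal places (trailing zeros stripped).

Answer: (0, 0)
(3, 0)
(0, 0)
(3, 0)

Derivation:
Executing turtle program step by step:
Start: pos=(0,0), heading=0, pen down
FD 3: (0,0) -> (3,0) [heading=0, draw]
BK 3: (3,0) -> (0,0) [heading=0, draw]
FD 3: (0,0) -> (3,0) [heading=0, draw]
Final: pos=(3,0), heading=0, 3 segment(s) drawn
Waypoints (4 total):
(0, 0)
(3, 0)
(0, 0)
(3, 0)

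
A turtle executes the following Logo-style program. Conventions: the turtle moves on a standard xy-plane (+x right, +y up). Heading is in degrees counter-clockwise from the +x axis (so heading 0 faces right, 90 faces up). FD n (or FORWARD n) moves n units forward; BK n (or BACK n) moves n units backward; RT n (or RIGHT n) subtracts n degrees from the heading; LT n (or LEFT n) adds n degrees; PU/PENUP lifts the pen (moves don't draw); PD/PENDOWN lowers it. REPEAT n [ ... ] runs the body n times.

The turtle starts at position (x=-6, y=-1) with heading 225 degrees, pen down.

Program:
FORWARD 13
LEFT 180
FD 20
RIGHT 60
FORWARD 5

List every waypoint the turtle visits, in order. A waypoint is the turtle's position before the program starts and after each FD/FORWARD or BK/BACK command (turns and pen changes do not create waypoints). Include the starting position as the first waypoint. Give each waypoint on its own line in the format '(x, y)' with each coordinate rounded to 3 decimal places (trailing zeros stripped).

Answer: (-6, -1)
(-15.192, -10.192)
(-1.05, 3.95)
(3.779, 2.656)

Derivation:
Executing turtle program step by step:
Start: pos=(-6,-1), heading=225, pen down
FD 13: (-6,-1) -> (-15.192,-10.192) [heading=225, draw]
LT 180: heading 225 -> 45
FD 20: (-15.192,-10.192) -> (-1.05,3.95) [heading=45, draw]
RT 60: heading 45 -> 345
FD 5: (-1.05,3.95) -> (3.779,2.656) [heading=345, draw]
Final: pos=(3.779,2.656), heading=345, 3 segment(s) drawn
Waypoints (4 total):
(-6, -1)
(-15.192, -10.192)
(-1.05, 3.95)
(3.779, 2.656)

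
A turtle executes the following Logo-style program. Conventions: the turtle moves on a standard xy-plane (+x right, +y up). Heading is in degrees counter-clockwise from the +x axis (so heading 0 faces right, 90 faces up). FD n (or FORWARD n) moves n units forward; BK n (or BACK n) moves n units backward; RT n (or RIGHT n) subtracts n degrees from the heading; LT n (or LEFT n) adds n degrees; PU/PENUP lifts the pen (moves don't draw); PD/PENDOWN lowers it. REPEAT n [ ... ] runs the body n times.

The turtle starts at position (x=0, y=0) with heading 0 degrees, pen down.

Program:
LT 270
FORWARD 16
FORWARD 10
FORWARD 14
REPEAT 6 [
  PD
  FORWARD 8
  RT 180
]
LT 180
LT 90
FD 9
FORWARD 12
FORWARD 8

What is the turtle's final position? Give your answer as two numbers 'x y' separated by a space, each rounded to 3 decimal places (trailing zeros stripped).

Executing turtle program step by step:
Start: pos=(0,0), heading=0, pen down
LT 270: heading 0 -> 270
FD 16: (0,0) -> (0,-16) [heading=270, draw]
FD 10: (0,-16) -> (0,-26) [heading=270, draw]
FD 14: (0,-26) -> (0,-40) [heading=270, draw]
REPEAT 6 [
  -- iteration 1/6 --
  PD: pen down
  FD 8: (0,-40) -> (0,-48) [heading=270, draw]
  RT 180: heading 270 -> 90
  -- iteration 2/6 --
  PD: pen down
  FD 8: (0,-48) -> (0,-40) [heading=90, draw]
  RT 180: heading 90 -> 270
  -- iteration 3/6 --
  PD: pen down
  FD 8: (0,-40) -> (0,-48) [heading=270, draw]
  RT 180: heading 270 -> 90
  -- iteration 4/6 --
  PD: pen down
  FD 8: (0,-48) -> (0,-40) [heading=90, draw]
  RT 180: heading 90 -> 270
  -- iteration 5/6 --
  PD: pen down
  FD 8: (0,-40) -> (0,-48) [heading=270, draw]
  RT 180: heading 270 -> 90
  -- iteration 6/6 --
  PD: pen down
  FD 8: (0,-48) -> (0,-40) [heading=90, draw]
  RT 180: heading 90 -> 270
]
LT 180: heading 270 -> 90
LT 90: heading 90 -> 180
FD 9: (0,-40) -> (-9,-40) [heading=180, draw]
FD 12: (-9,-40) -> (-21,-40) [heading=180, draw]
FD 8: (-21,-40) -> (-29,-40) [heading=180, draw]
Final: pos=(-29,-40), heading=180, 12 segment(s) drawn

Answer: -29 -40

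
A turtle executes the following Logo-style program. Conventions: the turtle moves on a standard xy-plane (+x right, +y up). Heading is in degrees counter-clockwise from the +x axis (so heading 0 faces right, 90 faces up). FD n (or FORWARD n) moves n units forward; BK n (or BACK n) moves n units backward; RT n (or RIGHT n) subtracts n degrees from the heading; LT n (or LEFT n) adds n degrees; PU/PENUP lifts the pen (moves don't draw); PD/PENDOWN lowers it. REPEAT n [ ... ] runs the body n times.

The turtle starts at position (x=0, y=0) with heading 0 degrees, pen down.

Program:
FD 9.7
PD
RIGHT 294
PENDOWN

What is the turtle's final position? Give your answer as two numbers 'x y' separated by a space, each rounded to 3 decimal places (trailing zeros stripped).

Executing turtle program step by step:
Start: pos=(0,0), heading=0, pen down
FD 9.7: (0,0) -> (9.7,0) [heading=0, draw]
PD: pen down
RT 294: heading 0 -> 66
PD: pen down
Final: pos=(9.7,0), heading=66, 1 segment(s) drawn

Answer: 9.7 0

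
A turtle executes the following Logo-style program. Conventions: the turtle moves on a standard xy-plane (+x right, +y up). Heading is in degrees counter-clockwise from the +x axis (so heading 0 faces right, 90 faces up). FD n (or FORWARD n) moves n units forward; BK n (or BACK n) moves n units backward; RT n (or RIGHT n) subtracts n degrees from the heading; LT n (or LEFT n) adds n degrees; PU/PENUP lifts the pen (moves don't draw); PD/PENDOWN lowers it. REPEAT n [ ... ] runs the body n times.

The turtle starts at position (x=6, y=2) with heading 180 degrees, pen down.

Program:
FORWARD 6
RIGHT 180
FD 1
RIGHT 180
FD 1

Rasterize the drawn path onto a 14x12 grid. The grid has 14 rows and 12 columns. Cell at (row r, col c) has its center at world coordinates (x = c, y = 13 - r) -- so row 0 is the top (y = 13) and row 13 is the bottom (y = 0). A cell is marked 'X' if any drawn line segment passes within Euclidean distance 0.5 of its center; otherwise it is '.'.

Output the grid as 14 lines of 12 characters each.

Answer: ............
............
............
............
............
............
............
............
............
............
............
XXXXXXX.....
............
............

Derivation:
Segment 0: (6,2) -> (0,2)
Segment 1: (0,2) -> (1,2)
Segment 2: (1,2) -> (0,2)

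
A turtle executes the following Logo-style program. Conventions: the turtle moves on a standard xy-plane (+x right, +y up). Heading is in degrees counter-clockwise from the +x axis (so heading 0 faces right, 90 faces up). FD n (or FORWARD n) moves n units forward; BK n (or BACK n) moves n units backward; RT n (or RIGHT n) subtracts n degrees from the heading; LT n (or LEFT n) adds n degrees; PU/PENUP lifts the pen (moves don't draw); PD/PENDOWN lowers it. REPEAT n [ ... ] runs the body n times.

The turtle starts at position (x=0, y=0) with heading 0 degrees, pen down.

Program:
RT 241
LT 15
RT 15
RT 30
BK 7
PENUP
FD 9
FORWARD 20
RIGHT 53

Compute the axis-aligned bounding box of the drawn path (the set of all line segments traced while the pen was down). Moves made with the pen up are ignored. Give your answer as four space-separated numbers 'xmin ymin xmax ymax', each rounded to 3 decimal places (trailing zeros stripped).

Answer: -0.122 -6.999 0 0

Derivation:
Executing turtle program step by step:
Start: pos=(0,0), heading=0, pen down
RT 241: heading 0 -> 119
LT 15: heading 119 -> 134
RT 15: heading 134 -> 119
RT 30: heading 119 -> 89
BK 7: (0,0) -> (-0.122,-6.999) [heading=89, draw]
PU: pen up
FD 9: (-0.122,-6.999) -> (0.035,2) [heading=89, move]
FD 20: (0.035,2) -> (0.384,21.997) [heading=89, move]
RT 53: heading 89 -> 36
Final: pos=(0.384,21.997), heading=36, 1 segment(s) drawn

Segment endpoints: x in {-0.122, 0}, y in {-6.999, 0}
xmin=-0.122, ymin=-6.999, xmax=0, ymax=0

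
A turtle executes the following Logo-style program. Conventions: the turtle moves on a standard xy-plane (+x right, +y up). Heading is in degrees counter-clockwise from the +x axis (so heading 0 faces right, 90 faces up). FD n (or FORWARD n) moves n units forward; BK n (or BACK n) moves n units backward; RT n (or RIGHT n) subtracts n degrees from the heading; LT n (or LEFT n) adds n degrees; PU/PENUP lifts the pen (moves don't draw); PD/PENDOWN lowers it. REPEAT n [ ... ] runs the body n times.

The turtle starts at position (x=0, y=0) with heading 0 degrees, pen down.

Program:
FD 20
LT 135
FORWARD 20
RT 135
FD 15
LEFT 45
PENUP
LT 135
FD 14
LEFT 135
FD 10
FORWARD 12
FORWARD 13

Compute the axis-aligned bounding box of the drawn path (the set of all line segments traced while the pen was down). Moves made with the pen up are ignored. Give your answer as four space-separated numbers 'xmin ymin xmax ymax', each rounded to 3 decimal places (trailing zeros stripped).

Executing turtle program step by step:
Start: pos=(0,0), heading=0, pen down
FD 20: (0,0) -> (20,0) [heading=0, draw]
LT 135: heading 0 -> 135
FD 20: (20,0) -> (5.858,14.142) [heading=135, draw]
RT 135: heading 135 -> 0
FD 15: (5.858,14.142) -> (20.858,14.142) [heading=0, draw]
LT 45: heading 0 -> 45
PU: pen up
LT 135: heading 45 -> 180
FD 14: (20.858,14.142) -> (6.858,14.142) [heading=180, move]
LT 135: heading 180 -> 315
FD 10: (6.858,14.142) -> (13.929,7.071) [heading=315, move]
FD 12: (13.929,7.071) -> (22.414,-1.414) [heading=315, move]
FD 13: (22.414,-1.414) -> (31.607,-10.607) [heading=315, move]
Final: pos=(31.607,-10.607), heading=315, 3 segment(s) drawn

Segment endpoints: x in {0, 5.858, 20, 20.858}, y in {0, 14.142}
xmin=0, ymin=0, xmax=20.858, ymax=14.142

Answer: 0 0 20.858 14.142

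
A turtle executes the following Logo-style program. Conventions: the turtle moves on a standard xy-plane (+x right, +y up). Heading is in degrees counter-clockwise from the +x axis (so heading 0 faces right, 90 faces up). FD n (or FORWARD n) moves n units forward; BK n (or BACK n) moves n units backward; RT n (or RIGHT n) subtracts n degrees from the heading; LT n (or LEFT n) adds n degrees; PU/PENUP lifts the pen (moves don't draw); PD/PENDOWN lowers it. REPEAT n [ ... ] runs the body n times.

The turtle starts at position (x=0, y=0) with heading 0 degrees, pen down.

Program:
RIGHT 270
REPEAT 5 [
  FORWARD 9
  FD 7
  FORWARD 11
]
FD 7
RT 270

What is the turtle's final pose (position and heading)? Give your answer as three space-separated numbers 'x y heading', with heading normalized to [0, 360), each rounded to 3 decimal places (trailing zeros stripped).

Executing turtle program step by step:
Start: pos=(0,0), heading=0, pen down
RT 270: heading 0 -> 90
REPEAT 5 [
  -- iteration 1/5 --
  FD 9: (0,0) -> (0,9) [heading=90, draw]
  FD 7: (0,9) -> (0,16) [heading=90, draw]
  FD 11: (0,16) -> (0,27) [heading=90, draw]
  -- iteration 2/5 --
  FD 9: (0,27) -> (0,36) [heading=90, draw]
  FD 7: (0,36) -> (0,43) [heading=90, draw]
  FD 11: (0,43) -> (0,54) [heading=90, draw]
  -- iteration 3/5 --
  FD 9: (0,54) -> (0,63) [heading=90, draw]
  FD 7: (0,63) -> (0,70) [heading=90, draw]
  FD 11: (0,70) -> (0,81) [heading=90, draw]
  -- iteration 4/5 --
  FD 9: (0,81) -> (0,90) [heading=90, draw]
  FD 7: (0,90) -> (0,97) [heading=90, draw]
  FD 11: (0,97) -> (0,108) [heading=90, draw]
  -- iteration 5/5 --
  FD 9: (0,108) -> (0,117) [heading=90, draw]
  FD 7: (0,117) -> (0,124) [heading=90, draw]
  FD 11: (0,124) -> (0,135) [heading=90, draw]
]
FD 7: (0,135) -> (0,142) [heading=90, draw]
RT 270: heading 90 -> 180
Final: pos=(0,142), heading=180, 16 segment(s) drawn

Answer: 0 142 180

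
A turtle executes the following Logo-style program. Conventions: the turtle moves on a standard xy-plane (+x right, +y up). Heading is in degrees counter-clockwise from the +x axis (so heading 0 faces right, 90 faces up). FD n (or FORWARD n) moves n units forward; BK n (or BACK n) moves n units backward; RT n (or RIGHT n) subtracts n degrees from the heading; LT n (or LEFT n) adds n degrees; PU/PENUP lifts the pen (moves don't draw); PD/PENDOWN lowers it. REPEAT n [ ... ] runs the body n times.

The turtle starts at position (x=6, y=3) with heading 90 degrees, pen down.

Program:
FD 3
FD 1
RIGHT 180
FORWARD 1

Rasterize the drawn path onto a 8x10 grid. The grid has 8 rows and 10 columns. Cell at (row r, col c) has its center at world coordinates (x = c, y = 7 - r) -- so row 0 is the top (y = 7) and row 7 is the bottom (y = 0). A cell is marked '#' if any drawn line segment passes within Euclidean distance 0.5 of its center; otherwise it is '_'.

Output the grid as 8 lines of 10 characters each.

Answer: ______#___
______#___
______#___
______#___
______#___
__________
__________
__________

Derivation:
Segment 0: (6,3) -> (6,6)
Segment 1: (6,6) -> (6,7)
Segment 2: (6,7) -> (6,6)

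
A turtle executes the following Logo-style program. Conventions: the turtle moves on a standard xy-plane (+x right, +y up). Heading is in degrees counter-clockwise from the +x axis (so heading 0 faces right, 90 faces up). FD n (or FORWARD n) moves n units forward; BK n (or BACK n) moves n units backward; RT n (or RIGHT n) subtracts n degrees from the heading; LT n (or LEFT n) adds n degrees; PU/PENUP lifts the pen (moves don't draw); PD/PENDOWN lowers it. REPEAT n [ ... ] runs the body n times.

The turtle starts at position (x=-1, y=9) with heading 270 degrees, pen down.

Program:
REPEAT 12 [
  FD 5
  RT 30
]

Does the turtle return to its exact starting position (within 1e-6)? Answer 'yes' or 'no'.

Answer: yes

Derivation:
Executing turtle program step by step:
Start: pos=(-1,9), heading=270, pen down
REPEAT 12 [
  -- iteration 1/12 --
  FD 5: (-1,9) -> (-1,4) [heading=270, draw]
  RT 30: heading 270 -> 240
  -- iteration 2/12 --
  FD 5: (-1,4) -> (-3.5,-0.33) [heading=240, draw]
  RT 30: heading 240 -> 210
  -- iteration 3/12 --
  FD 5: (-3.5,-0.33) -> (-7.83,-2.83) [heading=210, draw]
  RT 30: heading 210 -> 180
  -- iteration 4/12 --
  FD 5: (-7.83,-2.83) -> (-12.83,-2.83) [heading=180, draw]
  RT 30: heading 180 -> 150
  -- iteration 5/12 --
  FD 5: (-12.83,-2.83) -> (-17.16,-0.33) [heading=150, draw]
  RT 30: heading 150 -> 120
  -- iteration 6/12 --
  FD 5: (-17.16,-0.33) -> (-19.66,4) [heading=120, draw]
  RT 30: heading 120 -> 90
  -- iteration 7/12 --
  FD 5: (-19.66,4) -> (-19.66,9) [heading=90, draw]
  RT 30: heading 90 -> 60
  -- iteration 8/12 --
  FD 5: (-19.66,9) -> (-17.16,13.33) [heading=60, draw]
  RT 30: heading 60 -> 30
  -- iteration 9/12 --
  FD 5: (-17.16,13.33) -> (-12.83,15.83) [heading=30, draw]
  RT 30: heading 30 -> 0
  -- iteration 10/12 --
  FD 5: (-12.83,15.83) -> (-7.83,15.83) [heading=0, draw]
  RT 30: heading 0 -> 330
  -- iteration 11/12 --
  FD 5: (-7.83,15.83) -> (-3.5,13.33) [heading=330, draw]
  RT 30: heading 330 -> 300
  -- iteration 12/12 --
  FD 5: (-3.5,13.33) -> (-1,9) [heading=300, draw]
  RT 30: heading 300 -> 270
]
Final: pos=(-1,9), heading=270, 12 segment(s) drawn

Start position: (-1, 9)
Final position: (-1, 9)
Distance = 0; < 1e-6 -> CLOSED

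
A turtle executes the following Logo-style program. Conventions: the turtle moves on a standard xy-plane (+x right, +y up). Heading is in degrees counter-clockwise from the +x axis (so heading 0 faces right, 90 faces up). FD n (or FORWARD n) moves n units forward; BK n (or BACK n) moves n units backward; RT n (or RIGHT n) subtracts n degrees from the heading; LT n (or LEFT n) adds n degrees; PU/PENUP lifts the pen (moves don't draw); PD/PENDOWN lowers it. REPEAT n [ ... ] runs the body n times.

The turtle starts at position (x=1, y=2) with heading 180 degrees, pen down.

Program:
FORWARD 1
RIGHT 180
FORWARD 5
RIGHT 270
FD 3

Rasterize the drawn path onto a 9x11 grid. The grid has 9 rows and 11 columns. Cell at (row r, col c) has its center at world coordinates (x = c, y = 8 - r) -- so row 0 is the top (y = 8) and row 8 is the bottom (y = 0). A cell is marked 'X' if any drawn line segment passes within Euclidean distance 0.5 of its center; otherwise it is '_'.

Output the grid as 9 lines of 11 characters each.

Answer: ___________
___________
___________
_____X_____
_____X_____
_____X_____
XXXXXX_____
___________
___________

Derivation:
Segment 0: (1,2) -> (0,2)
Segment 1: (0,2) -> (5,2)
Segment 2: (5,2) -> (5,5)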